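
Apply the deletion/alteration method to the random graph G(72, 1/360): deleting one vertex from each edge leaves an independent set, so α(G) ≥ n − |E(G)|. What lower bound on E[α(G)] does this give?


E[|E(G)|] = C(72, 2)·p = 2556 · (1/360) = 71/10.
E[α(G)] ≥ n − E[|E(G)|] = 72 − 71/10 = 649/10.
Numerically: ≈ 64.9000.
(This is only a lower bound; the true E[α(G)] may be larger.)

E[α(G)] ≥ 649/10 ≈ 64.9000.


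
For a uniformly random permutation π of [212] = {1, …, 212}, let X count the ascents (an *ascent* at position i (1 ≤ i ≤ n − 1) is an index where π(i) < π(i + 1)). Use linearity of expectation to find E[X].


Write X = Σ X_I over i = 1, …, 211, with X_I the indicator of one ascent.
There are 211 indicators.
For each fixed i, the pair (π(i), π(i+1)) is a uniformly random ordered pair of distinct values from {1, …, 212}; by symmetry P[π(i) < π(i+1)] = 1/2.
By linearity: E[X] = 211 · (1/2) = (212 − 1) · (1/2) = 211/2 ≈ 105.5000.

E[X] = 211/2 = 105.5000.


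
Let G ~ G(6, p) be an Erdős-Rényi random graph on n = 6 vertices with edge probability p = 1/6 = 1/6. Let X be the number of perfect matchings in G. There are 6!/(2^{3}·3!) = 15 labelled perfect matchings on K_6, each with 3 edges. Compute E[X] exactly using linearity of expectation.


K_6 has 6!/(2^{3}·3!) = 15 labelled perfect matchings.
For each such perfect matching H, let X_H = 1 if all 3 edges of H are present in G. Then P[X_H = 1] = p^{3} = (1/6)^{3} = 1/216.
By linearity: E[X] = Σ_H E[X_H] = 15 · p^{3} = 15 · 1/216 = 5/72.
Numerically: E[X] ≈ 0.06944.

E[X] = 15 · (1/6)^{3} = 5/72 ≈ 0.06944.


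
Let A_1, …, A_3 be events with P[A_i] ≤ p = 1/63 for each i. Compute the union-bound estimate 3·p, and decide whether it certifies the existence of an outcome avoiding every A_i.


Union bound: P[∪_{i=1}^{3} A_i] ≤ Σ_i P[A_i] ≤ 3·p = 3·(1/63) = 1/21.
Numerically: 1/21 ≈ 0.0476190.
Is 1/21 < 1? YES.
Since P[∪ A_i] ≤ 1/21 < 1, the complement has P[∩ A_i^c] ≥ 1 − 1/21 = 20/21 > 0, so some outcome avoids every A_i.

3·p = 1/21 ≈ 0.0476190; existence CERTIFIED by the union bound.


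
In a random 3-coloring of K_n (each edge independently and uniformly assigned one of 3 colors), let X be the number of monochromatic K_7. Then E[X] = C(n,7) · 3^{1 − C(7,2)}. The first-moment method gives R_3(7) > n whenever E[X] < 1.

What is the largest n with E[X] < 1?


We need C(n, 7) · 3^{1 − 21} < 1, i.e. C(n, 7) < 3^{21 − 1} = 3486784401.
Check values of n near the boundary:
  n = 76: C(76, 7) = 2186189400; 2186189400 < 3486784401? YES
  n = 77: C(77, 7) = 2404808340; 2404808340 < 3486784401? YES
  n = 78: C(78, 7) = 2641902120; 2641902120 < 3486784401? YES
  n = 79: C(79, 7) = 2898753715; 2898753715 < 3486784401? YES
  n = 80: C(80, 7) = 3176716400; 3176716400 < 3486784401? YES
  n = 81: C(81, 7) = 3477216600; 3477216600 < 3486784401? YES
  n = 82: C(82, 7) = 3801756816; 3801756816 < 3486784401? NO
  n = 83: C(83, 7) = 4151918628; 4151918628 < 3486784401? NO
The largest n with C(n, 7) < 3486784401 is n = 81 (where E[X] = 42928600/43046721 ≈ 0.997). Hence R_3(7) > 81, i.e. R_3(7) ≥ 82.

Largest n = 81; hence R_3(7) > 81.


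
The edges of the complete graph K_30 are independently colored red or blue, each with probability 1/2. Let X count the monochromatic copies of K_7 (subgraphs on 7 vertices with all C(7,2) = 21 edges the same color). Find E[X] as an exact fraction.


Let X = Σ_S X_S over the C(30, 7) = 2035800 subsets S of size 7, where X_S = 1 if the K_7 on S is monochromatic.
For a fixed S, the K_7 on S has C(7, 2) = 21 edges. P[all 21 edges red] = (1/2)^21, and likewise for blue, so P[monochromatic] = 2·(1/2)^21 = 2^{1 − 21} = 1/1048576.
By linearity: E[X] = C(30, 7) · 2^{1 − 21} = 2035800 · 1/1048576 = 254475/131072.
Numerically: E[X] ≈ 1.941.

E[X] = C(30,7)·2^(1−C(7,2)) = 254475/131072 ≈ 1.941.


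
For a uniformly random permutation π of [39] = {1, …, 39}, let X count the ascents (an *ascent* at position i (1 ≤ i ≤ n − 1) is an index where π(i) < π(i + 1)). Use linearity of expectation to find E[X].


Write X = Σ X_I over i = 1, …, 38, with X_I the indicator of one ascent.
There are 38 indicators.
For each fixed i, the pair (π(i), π(i+1)) is a uniformly random ordered pair of distinct values from {1, …, 39}; by symmetry P[π(i) < π(i+1)] = 1/2.
By linearity: E[X] = 38 · (1/2) = (39 − 1) · (1/2) = 19 ≈ 19.000.

E[X] = 19 = 19.000.


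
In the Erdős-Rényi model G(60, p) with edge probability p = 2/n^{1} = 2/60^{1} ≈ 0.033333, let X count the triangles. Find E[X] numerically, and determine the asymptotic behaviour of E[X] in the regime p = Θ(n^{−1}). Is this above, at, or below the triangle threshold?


Number of potential triangles: C(60, 3) = 34220.
Each occurs with probability p³ ≈ (0.033333)³ ≈ 3.7037037e-05.
By linearity: E[X] = C(60, 3)·p³ ≈ 34220 · 3.7037037e-05 ≈ 1.26741.
Here α = 1, so p = 2/n is exactly at the triangle threshold p ~ 1/n. Asymptotically E[X] → c³/6 = 2³/6 = 4/3 ≈ 1.33333, a bounded constant. In this regime the triangle count is asymptotically Poisson(c³/6).

E[X] ≈ 1.26741; in regime p = Θ(1/n^{1}) E[X] stays bounded (at the triangle threshold p ~ 1/n).


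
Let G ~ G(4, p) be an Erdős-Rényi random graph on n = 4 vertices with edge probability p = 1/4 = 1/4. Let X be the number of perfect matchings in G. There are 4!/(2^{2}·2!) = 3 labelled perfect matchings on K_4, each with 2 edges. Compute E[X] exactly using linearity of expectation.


K_4 has 4!/(2^{2}·2!) = 3 labelled perfect matchings.
For each such perfect matching H, let X_H = 1 if all 2 edges of H are present in G. Then P[X_H = 1] = p^{2} = (1/4)^{2} = 1/16.
By linearity: E[X] = Σ_H E[X_H] = 3 · p^{2} = 3 · 1/16 = 3/16.
Numerically: E[X] ≈ 0.1875.

E[X] = 3 · (1/4)^{2} = 3/16 ≈ 0.1875.


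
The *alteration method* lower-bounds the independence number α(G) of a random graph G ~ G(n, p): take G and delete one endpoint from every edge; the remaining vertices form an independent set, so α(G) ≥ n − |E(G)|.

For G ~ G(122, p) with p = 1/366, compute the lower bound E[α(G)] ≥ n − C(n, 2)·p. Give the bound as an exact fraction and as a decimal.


E[|E(G)|] = C(122, 2)·p = 7381 · (1/366) = 121/6.
E[α(G)] ≥ n − E[|E(G)|] = 122 − 121/6 = 611/6.
Numerically: ≈ 101.8333.
(This is only a lower bound; the true E[α(G)] may be larger.)

E[α(G)] ≥ 611/6 ≈ 101.8333.


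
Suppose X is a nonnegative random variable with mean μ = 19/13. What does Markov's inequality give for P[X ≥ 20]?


μ = E[X] = 19/13, a = 20.
Markov: P[X ≥ 20] ≤ μ/a = (19/13)/20 = 19/260.
Numerically: ≈ 0.0731.
(Since a = 20 > μ = 1.4615, the bound 19/260 is < 1 and informative.)

P[X ≥ 20] ≤ 19/260 ≈ 0.0731.


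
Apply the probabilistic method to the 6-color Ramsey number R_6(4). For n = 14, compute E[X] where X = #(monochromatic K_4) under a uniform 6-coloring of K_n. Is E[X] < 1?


E[X] = C(14, 4) · 6^{1 − 6} = 1001 · 6^{−5} = 1001/7776.
As a reduced fraction: E[X] = 1001/7776 ≈ 0.1287294.
Is E[X] < 1? YES.
Since E[X] < 1, there exists a 6-coloring of K_{14} with no monochromatic K_4; hence R_6(4) > 14.

E[X] = 1001/7776 ≈ 0.1287294; E[X] < 1, so R_6(4) > 14.


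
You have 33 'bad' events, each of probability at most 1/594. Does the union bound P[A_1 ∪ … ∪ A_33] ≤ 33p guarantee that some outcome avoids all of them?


Union bound: P[∪_{i=1}^{33} A_i] ≤ Σ_i P[A_i] ≤ 33·p = 33·(1/594) = 1/18.
Numerically: 1/18 ≈ 0.0555556.
Is 1/18 < 1? YES.
Since P[∪ A_i] ≤ 1/18 < 1, the complement has P[∩ A_i^c] ≥ 1 − 1/18 = 17/18 > 0, so some outcome avoids every A_i.

33·p = 1/18 ≈ 0.0555556; existence CERTIFIED by the union bound.


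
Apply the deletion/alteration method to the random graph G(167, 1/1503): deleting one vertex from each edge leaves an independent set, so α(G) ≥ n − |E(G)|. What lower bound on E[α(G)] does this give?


E[|E(G)|] = C(167, 2)·p = 13861 · (1/1503) = 83/9.
E[α(G)] ≥ n − E[|E(G)|] = 167 − 83/9 = 1420/9.
Numerically: ≈ 157.77778.
(This is only a lower bound; the true E[α(G)] may be larger.)

E[α(G)] ≥ 1420/9 ≈ 157.77778.


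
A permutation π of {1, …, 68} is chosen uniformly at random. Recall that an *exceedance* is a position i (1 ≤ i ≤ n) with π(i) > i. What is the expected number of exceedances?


Write X = Σ_{i=1}^{68} X_i, where X_i = 1_{π(i) > i}.
For each fixed i, π(i) is uniform over {1, …, 68} (marginal of a uniform permutation), so P[π(i) > i] = (n − i)/n. Summing: Σ_{i=1}^{68} (n − i)/n = (0 + 1 + … + 67)/68 = 68(68 − 1)/(2·68) = (68 − 1)/2.
Hence E[X] = Σ_{i=1}^{68} (68 − i)/68 = 67/2 ≈ 33.5000.

E[X] = 67/2 = 33.5000.


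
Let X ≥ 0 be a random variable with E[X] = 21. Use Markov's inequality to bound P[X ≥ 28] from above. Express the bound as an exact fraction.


μ = E[X] = 21, a = 28.
Markov: P[X ≥ 28] ≤ μ/a = (21)/28 = 3/4.
Numerically: ≈ 0.750000.
(Since a = 28 > μ = 21.000000, the bound 3/4 is < 1 and informative.)

P[X ≥ 28] ≤ 3/4 ≈ 0.750000.


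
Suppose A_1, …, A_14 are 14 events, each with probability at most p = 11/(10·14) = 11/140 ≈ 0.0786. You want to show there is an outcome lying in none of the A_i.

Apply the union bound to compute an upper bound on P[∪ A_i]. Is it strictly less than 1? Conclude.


Union bound: P[∪_{i=1}^{14} A_i] ≤ Σ_i P[A_i] ≤ 14·p = 14·(11/140) = 11/10.
Numerically: 11/10 ≈ 1.1000.
Is 11/10 < 1? NO.
Since the bound 11/10 is ≥ 1, the union bound is uninformative here; it does NOT by itself certify existence.

14·p = 11/10 ≈ 1.1000; existence NOT certified by the union bound.


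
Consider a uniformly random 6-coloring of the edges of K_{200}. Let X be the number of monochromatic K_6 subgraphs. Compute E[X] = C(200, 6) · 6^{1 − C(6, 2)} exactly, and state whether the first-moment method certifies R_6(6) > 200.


E[X] = C(200, 6) · 6^{1 − 15} = 82408626300 · 6^{−14} = 82408626300/78364164096.
As a reduced fraction: E[X] = 6867385525/6530347008 ≈ 1.052.
Is E[X] < 1? NO.
Since E[X] ≥ 1, the first-moment bound is inconclusive at n = 200; it does NOT by itself certify R_6(6) > 200.

E[X] = 6867385525/6530347008 ≈ 1.052; E[X] ≥ 1; first-moment method inconclusive here.


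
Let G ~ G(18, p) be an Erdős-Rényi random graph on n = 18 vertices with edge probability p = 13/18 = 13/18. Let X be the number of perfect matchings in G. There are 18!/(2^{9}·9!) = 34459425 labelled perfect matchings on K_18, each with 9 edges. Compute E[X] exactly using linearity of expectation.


K_18 has 18!/(2^{9}·9!) = 34459425 labelled perfect matchings.
For each such perfect matching H, let X_H = 1 if all 9 edges of H are present in G. Then P[X_H = 1] = p^{9} = (13/18)^{9} = 10604499373/198359290368.
Summing the indicators: E[X] = Σ_H E[X_H] = 34459425 · p^{9} = 34459425 · 10604499373/198359290368 = 4511419145758525/2448880128.
Numerically: E[X] ≈ 1.84e+06.

E[X] = 34459425 · (13/18)^{9} = 4511419145758525/2448880128 ≈ 1.84e+06.


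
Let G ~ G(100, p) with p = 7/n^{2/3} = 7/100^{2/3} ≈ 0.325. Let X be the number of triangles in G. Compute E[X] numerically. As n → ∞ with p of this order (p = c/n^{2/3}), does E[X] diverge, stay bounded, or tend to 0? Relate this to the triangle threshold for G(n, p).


Number of potential triangles: C(100, 3) = 161700.
Each occurs with probability p³ ≈ (0.325)³ ≈ 3.43000e-02.
By linearity: E[X] = C(100, 3)·p³ ≈ 161700 · 3.43000e-02 ≈ 5546.310.
Since α = 2/3 < 1, p = c/n^{2/3} ≫ 1/n is above the triangle threshold p ~ 1/n. Asymptotically E[X] ~ (c³/6)·n^{3(1−α)} = (7³/6)·n^{1} → ∞; triangles are abundant w.h.p.

E[X] ≈ 5546.310; in regime p = Θ(1/n^{2/3}) E[X] diverges (above the triangle threshold p ~ 1/n).


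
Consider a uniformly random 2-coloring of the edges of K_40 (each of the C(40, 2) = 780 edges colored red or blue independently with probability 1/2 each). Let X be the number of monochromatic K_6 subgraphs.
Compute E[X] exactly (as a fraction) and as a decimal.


Let X = Σ_S X_S over the C(40, 6) = 3838380 subsets S of size 6, where X_S = 1 if the K_6 on S is monochromatic.
For a fixed S, the K_6 on S has C(6, 2) = 15 edges. P[all 15 edges red] = (1/2)^15, and likewise for blue, so P[monochromatic] = 2·(1/2)^15 = 2^{1 − 15} = 1/16384.
By linearity of expectation: E[X] = C(40, 6) · 2^{1 − 15} = 3838380 · 1/16384 = 959595/4096.
Numerically: E[X] ≈ 234.27612.

E[X] = C(40,6)·2^(1−C(6,2)) = 959595/4096 ≈ 234.27612.


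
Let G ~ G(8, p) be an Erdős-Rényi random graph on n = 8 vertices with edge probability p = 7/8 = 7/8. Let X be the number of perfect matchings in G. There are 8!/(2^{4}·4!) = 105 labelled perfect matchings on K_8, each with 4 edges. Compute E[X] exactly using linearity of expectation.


K_8 has 8!/(2^{4}·4!) = 105 labelled perfect matchings.
For each such perfect matching H, let X_H = 1 if all 4 edges of H are present in G. Then P[X_H = 1] = p^{4} = (7/8)^{4} = 2401/4096.
By linearity: E[X] = Σ_H E[X_H] = 105 · p^{4} = 105 · 2401/4096 = 252105/4096.
Numerically: E[X] ≈ 61.5491.

E[X] = 105 · (7/8)^{4} = 252105/4096 ≈ 61.5491.


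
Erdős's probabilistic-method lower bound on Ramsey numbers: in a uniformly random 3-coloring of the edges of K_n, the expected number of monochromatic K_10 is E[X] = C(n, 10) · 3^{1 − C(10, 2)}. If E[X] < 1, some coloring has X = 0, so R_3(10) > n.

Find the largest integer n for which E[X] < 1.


We need C(n, 10) · 3^{1 − 45} < 1, i.e. C(n, 10) < 3^{45 − 1} = 984770902183611232881.
Check values of n near the boundary:
  n = 567: C(567, 10) = 873787071273467749398; 873787071273467749398 < 984770902183611232881? YES
  n = 568: C(568, 10) = 889446337783744949208; 889446337783744949208 < 984770902183611232881? YES
  n = 569: C(569, 10) = 905357721286137524328; 905357721286137524328 < 984770902183611232881? YES
  n = 570: C(570, 10) = 921524823451961408691; 921524823451961408691 < 984770902183611232881? YES
  n = 571: C(571, 10) = 937951290893172842001; 937951290893172842001 < 984770902183611232881? YES
  n = 572: C(572, 10) = 954640815642161682606; 954640815642161682606 < 984770902183611232881? YES
  n = 573: C(573, 10) = 971597135635805762226; 971597135635805762226 < 984770902183611232881? YES
  n = 574: C(574, 10) = 988824035203816502691; 988824035203816502691 < 984770902183611232881? NO
  n = 575: C(575, 10) = 1006325345561406175305; 1006325345561406175305 < 984770902183611232881? NO
  n = 576: C(576, 10) = 1024104945306307344480; 1024104945306307344480 < 984770902183611232881? NO
The largest n with C(n, 10) < 984770902183611232881 is n = 573 (where E[X] = 35985079097622435638/36472996377170786403 ≈ 0.9866). Hence R_3(10) > 573, i.e. R_3(10) ≥ 574.

Largest n = 573; hence R_3(10) > 573.


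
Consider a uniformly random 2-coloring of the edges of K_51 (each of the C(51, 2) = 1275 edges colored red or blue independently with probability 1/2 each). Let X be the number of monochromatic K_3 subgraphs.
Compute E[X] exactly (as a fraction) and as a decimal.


Let X = Σ_S X_S over the C(51, 3) = 20825 subsets S of size 3, where X_S = 1 if the K_3 on S is monochromatic.
For a fixed S, the K_3 on S has C(3, 2) = 3 edges. P[all 3 edges red] = (1/2)^3, and likewise for blue, so P[monochromatic] = 2·(1/2)^3 = 2^{1 − 3} = 1/4.
By linearity: E[X] = C(51, 3) · 2^{1 − 3} = 20825 · 1/4 = 20825/4.
Numerically: E[X] ≈ 5206.250.

E[X] = C(51,3)·2^(1−C(3,2)) = 20825/4 ≈ 5206.250.


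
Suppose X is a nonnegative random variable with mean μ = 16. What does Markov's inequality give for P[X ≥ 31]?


μ = E[X] = 16, a = 31.
Markov: P[X ≥ 31] ≤ μ/a = (16)/31 = 16/31.
Numerically: ≈ 0.51613.
(Since a = 31 > μ = 16.00000, the bound 16/31 is < 1 and informative.)

P[X ≥ 31] ≤ 16/31 ≈ 0.51613.


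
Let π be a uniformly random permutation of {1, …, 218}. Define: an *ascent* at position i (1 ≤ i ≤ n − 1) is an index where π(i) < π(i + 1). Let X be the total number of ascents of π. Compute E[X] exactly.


Write X = Σ X_I over i = 1, …, 217, with X_I the indicator of one ascent.
There are 217 indicators.
For each fixed i, the pair (π(i), π(i+1)) is a uniformly random ordered pair of distinct values from {1, …, 218}; by symmetry P[π(i) < π(i+1)] = 1/2.
By linearity: E[X] = 217 · (1/2) = (218 − 1) · (1/2) = 217/2 ≈ 108.500.

E[X] = 217/2 = 108.500.


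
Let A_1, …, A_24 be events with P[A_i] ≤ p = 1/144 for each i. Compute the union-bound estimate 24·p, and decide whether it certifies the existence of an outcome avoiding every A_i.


Union bound: P[∪_{i=1}^{24} A_i] ≤ Σ_i P[A_i] ≤ 24·p = 24·(1/144) = 1/6.
Numerically: 1/6 ≈ 0.167.
Is 1/6 < 1? YES.
Since P[∪ A_i] ≤ 1/6 < 1, the complement has P[∩ A_i^c] ≥ 1 − 1/6 = 5/6 > 0, so some outcome avoids every A_i.

24·p = 1/6 ≈ 0.167; existence CERTIFIED by the union bound.


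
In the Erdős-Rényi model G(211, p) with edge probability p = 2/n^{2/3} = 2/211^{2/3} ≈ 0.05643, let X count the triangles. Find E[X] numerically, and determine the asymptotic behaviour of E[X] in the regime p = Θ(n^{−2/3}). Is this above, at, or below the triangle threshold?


Number of potential triangles: C(211, 3) = 1543465.
Each occurs with probability p³ ≈ (0.05643)³ ≈ 1.7969048e-04.
By linearity: E[X] = C(211, 3)·p³ ≈ 1543465 · 1.7969048e-04 ≈ 277.34597.
Since α = 2/3 < 1, p = c/n^{2/3} ≫ 1/n is above the triangle threshold p ~ 1/n. Asymptotically E[X] ~ (c³/6)·n^{3(1−α)} = (2³/6)·n^{1} → ∞; triangles are abundant w.h.p.

E[X] ≈ 277.34597; in regime p = Θ(1/n^{2/3}) E[X] diverges (above the triangle threshold p ~ 1/n).


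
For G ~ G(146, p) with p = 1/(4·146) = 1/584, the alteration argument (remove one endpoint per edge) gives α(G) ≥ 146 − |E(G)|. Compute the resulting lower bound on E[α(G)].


E[|E(G)|] = C(146, 2)·p = 10585 · (1/584) = 145/8.
E[α(G)] ≥ n − E[|E(G)|] = 146 − 145/8 = 1023/8.
Numerically: ≈ 127.875.
(This is only a lower bound; the true E[α(G)] may be larger.)

E[α(G)] ≥ 1023/8 ≈ 127.875.


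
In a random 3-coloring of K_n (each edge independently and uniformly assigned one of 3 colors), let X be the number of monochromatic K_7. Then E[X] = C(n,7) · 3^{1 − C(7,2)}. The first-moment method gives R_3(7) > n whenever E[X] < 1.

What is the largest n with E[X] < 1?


We need C(n, 7) · 3^{1 − 21} < 1, i.e. C(n, 7) < 3^{21 − 1} = 3486784401.
Check values of n near the boundary:
  n = 79: C(79, 7) = 2898753715; 2898753715 < 3486784401? YES
  n = 80: C(80, 7) = 3176716400; 3176716400 < 3486784401? YES
  n = 81: C(81, 7) = 3477216600; 3477216600 < 3486784401? YES
  n = 82: C(82, 7) = 3801756816; 3801756816 < 3486784401? NO
  n = 83: C(83, 7) = 4151918628; 4151918628 < 3486784401? NO
The largest n with C(n, 7) < 3486784401 is n = 81 (where E[X] = 42928600/43046721 ≈ 0.99726). Hence R_3(7) > 81, i.e. R_3(7) ≥ 82.

Largest n = 81; hence R_3(7) > 81.


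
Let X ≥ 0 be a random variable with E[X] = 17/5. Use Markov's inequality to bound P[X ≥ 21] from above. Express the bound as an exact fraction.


μ = E[X] = 17/5, a = 21.
Markov: P[X ≥ 21] ≤ μ/a = (17/5)/21 = 17/105.
Numerically: ≈ 0.1619.
(Since a = 21 > μ = 3.4000, the bound 17/105 is < 1 and informative.)

P[X ≥ 21] ≤ 17/105 ≈ 0.1619.


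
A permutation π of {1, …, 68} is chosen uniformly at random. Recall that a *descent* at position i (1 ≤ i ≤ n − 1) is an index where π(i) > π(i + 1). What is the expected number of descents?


Write X = Σ X_I over i = 1, …, 67, with X_I the indicator of one descent.
There are 67 indicators.
For each fixed i, the pair (π(i), π(i+1)) is a uniformly random ordered pair of distinct values from {1, …, 68}; by symmetry P[π(i) > π(i+1)] = 1/2.
By linearity: E[X] = 67 · (1/2) = (68 − 1) · (1/2) = 67/2 ≈ 33.5000.

E[X] = 67/2 = 33.5000.


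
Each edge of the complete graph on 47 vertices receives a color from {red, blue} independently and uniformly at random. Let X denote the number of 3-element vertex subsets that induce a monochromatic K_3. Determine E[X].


Let X = Σ_S X_S over the C(47, 3) = 16215 subsets S of size 3, where X_S = 1 if the K_3 on S is monochromatic.
For a fixed S, the K_3 on S has C(3, 2) = 3 edges. P[all 3 edges red] = (1/2)^3, and likewise for blue, so P[monochromatic] = 2·(1/2)^3 = 2^{1 − 3} = 1/4.
Summing: E[X] = C(47, 3) · 2^{1 − 3} = 16215 · 1/4 = 16215/4.
Numerically: E[X] ≈ 4053.7500.

E[X] = C(47,3)·2^(1−C(3,2)) = 16215/4 ≈ 4053.7500.


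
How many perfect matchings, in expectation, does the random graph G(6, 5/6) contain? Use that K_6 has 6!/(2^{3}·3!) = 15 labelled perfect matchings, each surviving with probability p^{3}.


K_6 has 6!/(2^{3}·3!) = 15 labelled perfect matchings.
For each such perfect matching H, let X_H = 1 if all 3 edges of H are present in G. Then P[X_H = 1] = p^{3} = (5/6)^{3} = 125/216.
By linearity of expectation: E[X] = Σ_H E[X_H] = 15 · p^{3} = 15 · 125/216 = 625/72.
Numerically: E[X] ≈ 8.6806.

E[X] = 15 · (5/6)^{3} = 625/72 ≈ 8.6806.


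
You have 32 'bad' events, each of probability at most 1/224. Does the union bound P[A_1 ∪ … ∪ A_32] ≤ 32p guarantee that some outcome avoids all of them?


Union bound: P[∪_{i=1}^{32} A_i] ≤ Σ_i P[A_i] ≤ 32·p = 32·(1/224) = 1/7.
Numerically: 1/7 ≈ 0.1429.
Is 1/7 < 1? YES.
Since P[∪ A_i] ≤ 1/7 < 1, the complement has P[∩ A_i^c] ≥ 1 − 1/7 = 6/7 > 0, so some outcome avoids every A_i.

32·p = 1/7 ≈ 0.1429; existence CERTIFIED by the union bound.


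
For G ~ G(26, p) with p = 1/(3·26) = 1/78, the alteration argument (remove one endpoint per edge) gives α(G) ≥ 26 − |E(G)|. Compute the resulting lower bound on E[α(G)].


E[|E(G)|] = C(26, 2)·p = 325 · (1/78) = 25/6.
E[α(G)] ≥ n − E[|E(G)|] = 26 − 25/6 = 131/6.
Numerically: ≈ 21.83333.
(This is only a lower bound; the true E[α(G)] may be larger.)

E[α(G)] ≥ 131/6 ≈ 21.83333.


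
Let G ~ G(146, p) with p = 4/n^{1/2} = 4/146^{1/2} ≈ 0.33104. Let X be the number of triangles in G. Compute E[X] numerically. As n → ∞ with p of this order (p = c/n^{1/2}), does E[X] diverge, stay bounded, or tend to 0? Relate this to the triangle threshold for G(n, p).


Number of potential triangles: C(146, 3) = 508080.
Each occurs with probability p³ ≈ (0.33104)³ ≈ 3.6278614e-02.
By linearity: E[X] = C(146, 3)·p³ ≈ 508080 · 3.6278614e-02 ≈ 18432.43835.
Since α = 1/2 < 1, p = c/n^{1/2} ≫ 1/n is above the triangle threshold p ~ 1/n. Asymptotically E[X] ~ (c³/6)·n^{3(1−α)} = (4³/6)·n^{1.5} → ∞; triangles are abundant w.h.p.

E[X] ≈ 18432.43835; in regime p = Θ(1/n^{1/2}) E[X] diverges (above the triangle threshold p ~ 1/n).


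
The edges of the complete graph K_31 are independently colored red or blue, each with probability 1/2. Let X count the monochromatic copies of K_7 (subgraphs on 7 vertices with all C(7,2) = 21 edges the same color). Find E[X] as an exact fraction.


Let X = Σ_S X_S over the C(31, 7) = 2629575 subsets S of size 7, where X_S = 1 if the K_7 on S is monochromatic.
For a fixed S, the K_7 on S has C(7, 2) = 21 edges. P[all 21 edges red] = (1/2)^21, and likewise for blue, so P[monochromatic] = 2·(1/2)^21 = 2^{1 − 21} = 1/1048576.
Summing: E[X] = C(31, 7) · 2^{1 − 21} = 2629575 · 1/1048576 = 2629575/1048576.
Numerically: E[X] ≈ 2.507758.

E[X] = C(31,7)·2^(1−C(7,2)) = 2629575/1048576 ≈ 2.507758.


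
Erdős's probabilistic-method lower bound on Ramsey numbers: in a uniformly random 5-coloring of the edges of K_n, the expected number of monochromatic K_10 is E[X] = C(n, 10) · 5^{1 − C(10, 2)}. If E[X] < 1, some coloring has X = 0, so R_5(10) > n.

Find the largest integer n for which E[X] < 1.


We need C(n, 10) · 5^{1 − 45} < 1, i.e. C(n, 10) < 5^{45 − 1} = 5684341886080801486968994140625.
Check values of n near the boundary:
  n = 5389: C(5389, 10) = 5645340767466558997768874792926; 5645340767466558997768874792926 < 5684341886080801486968994140625? YES
  n = 5390: C(5390, 10) = 5655833965919099070255434039753; 5655833965919099070255434039753 < 5684341886080801486968994140625? YES
  n = 5391: C(5391, 10) = 5666344714787188828795213697883; 5666344714787188828795213697883 < 5684341886080801486968994140625? YES
  n = 5392: C(5392, 10) = 5676873040158402483252283957448; 5676873040158402483252283957448 < 5684341886080801486968994140625? YES
  n = 5393: C(5393, 10) = 5687418968154238267170642278008; 5687418968154238267170642278008 < 5684341886080801486968994140625? NO
  n = 5394: C(5394, 10) = 5697982524930156243149785372878; 5697982524930156243149785372878 < 5684341886080801486968994140625? NO
  n = 5395: C(5395, 10) = 5708563736675616143322765475706; 5708563736675616143322765475706 < 5684341886080801486968994140625? NO
The largest n with C(n, 10) < 5684341886080801486968994140625 is n = 5392 (where E[X] = 5676873040158402483252283957448/5684341886080801486968994140625 ≈ 0.9987). Hence R_5(10) > 5392, i.e. R_5(10) ≥ 5393.

Largest n = 5392; hence R_5(10) > 5392.


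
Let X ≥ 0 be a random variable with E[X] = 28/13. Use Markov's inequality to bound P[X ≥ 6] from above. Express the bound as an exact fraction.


μ = E[X] = 28/13, a = 6.
Markov: P[X ≥ 6] ≤ μ/a = (28/13)/6 = 14/39.
Numerically: ≈ 0.3590.
(Since a = 6 > μ = 2.1538, the bound 14/39 is < 1 and informative.)

P[X ≥ 6] ≤ 14/39 ≈ 0.3590.


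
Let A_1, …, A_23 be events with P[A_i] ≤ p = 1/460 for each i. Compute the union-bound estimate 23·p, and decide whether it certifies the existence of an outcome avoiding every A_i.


Union bound: P[∪_{i=1}^{23} A_i] ≤ Σ_i P[A_i] ≤ 23·p = 23·(1/460) = 1/20.
Numerically: 1/20 ≈ 0.0500000.
Is 1/20 < 1? YES.
Since P[∪ A_i] ≤ 1/20 < 1, the complement has P[∩ A_i^c] ≥ 1 − 1/20 = 19/20 > 0, so some outcome avoids every A_i.

23·p = 1/20 ≈ 0.0500000; existence CERTIFIED by the union bound.


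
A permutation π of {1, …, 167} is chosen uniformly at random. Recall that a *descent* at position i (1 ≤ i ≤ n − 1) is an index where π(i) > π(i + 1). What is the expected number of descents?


Write X = Σ X_I over i = 1, …, 166, with X_I the indicator of one descent.
There are 166 indicators.
For each fixed i, the pair (π(i), π(i+1)) is a uniformly random ordered pair of distinct values from {1, …, 167}; by symmetry P[π(i) > π(i+1)] = 1/2.
By linearity: E[X] = 166 · (1/2) = (167 − 1) · (1/2) = 83 ≈ 83.000.

E[X] = 83 = 83.000.


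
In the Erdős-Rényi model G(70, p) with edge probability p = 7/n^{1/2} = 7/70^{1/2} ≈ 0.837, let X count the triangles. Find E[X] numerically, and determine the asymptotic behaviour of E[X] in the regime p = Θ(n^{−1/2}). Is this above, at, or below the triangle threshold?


Number of potential triangles: C(70, 3) = 54740.
Each occurs with probability p³ ≈ (0.837)³ ≈ 5.85662e-01.
By linearity: E[X] = C(70, 3)·p³ ≈ 54740 · 5.85662e-01 ≈ 32059.139.
Since α = 1/2 < 1, p = c/n^{1/2} ≫ 1/n is above the triangle threshold p ~ 1/n. Asymptotically E[X] ~ (c³/6)·n^{3(1−α)} = (7³/6)·n^{1.5} → ∞; triangles are abundant w.h.p.

E[X] ≈ 32059.139; in regime p = Θ(1/n^{1/2}) E[X] diverges (above the triangle threshold p ~ 1/n).


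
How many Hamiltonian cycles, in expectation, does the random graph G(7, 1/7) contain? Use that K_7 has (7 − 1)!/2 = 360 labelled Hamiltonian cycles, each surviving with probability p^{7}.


K_7 has (7 − 1)!/2 = 360 labelled Hamiltonian cycles.
For each such Hamiltonian cycle H, let X_H = 1 if all 7 edges of H are present in G. Then P[X_H = 1] = p^{7} = (1/7)^{7} = 1/823543.
By linearity: E[X] = Σ_H E[X_H] = 360 · p^{7} = 360 · 1/823543 = 360/823543.
Numerically: E[X] ≈ 0.0004371.

E[X] = 360 · (1/7)^{7} = 360/823543 ≈ 0.0004371.


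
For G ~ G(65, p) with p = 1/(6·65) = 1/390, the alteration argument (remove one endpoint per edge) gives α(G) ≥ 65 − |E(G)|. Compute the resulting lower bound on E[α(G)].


E[|E(G)|] = C(65, 2)·p = 2080 · (1/390) = 16/3.
E[α(G)] ≥ n − E[|E(G)|] = 65 − 16/3 = 179/3.
Numerically: ≈ 59.667.
(This is only a lower bound; the true E[α(G)] may be larger.)

E[α(G)] ≥ 179/3 ≈ 59.667.


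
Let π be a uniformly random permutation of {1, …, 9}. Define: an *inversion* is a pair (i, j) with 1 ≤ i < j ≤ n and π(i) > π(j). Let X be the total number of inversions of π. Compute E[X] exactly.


Write X = Σ X_I over the C(9, 2) = 36 pairs i < j, with X_I the indicator of one inversion.
There are 36 indicators.
For each fixed pair i < j, the values π(i) and π(j) are two distinct elements of {1, …, 9} in uniformly random order; by symmetry P[π(i) > π(j)] = 1/2.
By linearity: E[X] = 36 · (1/2) = C(9, 2) · (1/2) = 36/2 = 18 ≈ 18.000.

E[X] = 18 = 18.000.


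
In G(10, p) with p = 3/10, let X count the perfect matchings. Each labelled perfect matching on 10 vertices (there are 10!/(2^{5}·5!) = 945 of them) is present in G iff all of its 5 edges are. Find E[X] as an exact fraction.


K_10 has 10!/(2^{5}·5!) = 945 labelled perfect matchings.
For each such perfect matching H, let X_H = 1 if all 5 edges of H are present in G. Then P[X_H = 1] = p^{5} = (3/10)^{5} = 243/100000.
By linearity: E[X] = Σ_H E[X_H] = 945 · p^{5} = 945 · 243/100000 = 45927/20000.
Numerically: E[X] ≈ 2.2963.

E[X] = 945 · (3/10)^{5} = 45927/20000 ≈ 2.2963.


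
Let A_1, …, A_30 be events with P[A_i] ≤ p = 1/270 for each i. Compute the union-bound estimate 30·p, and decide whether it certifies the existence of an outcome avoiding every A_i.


Union bound: P[∪_{i=1}^{30} A_i] ≤ Σ_i P[A_i] ≤ 30·p = 30·(1/270) = 1/9.
Numerically: 1/9 ≈ 0.1111.
Is 1/9 < 1? YES.
Since P[∪ A_i] ≤ 1/9 < 1, the complement has P[∩ A_i^c] ≥ 1 − 1/9 = 8/9 > 0, so some outcome avoids every A_i.

30·p = 1/9 ≈ 0.1111; existence CERTIFIED by the union bound.


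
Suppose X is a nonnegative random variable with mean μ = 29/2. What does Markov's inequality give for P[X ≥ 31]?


μ = E[X] = 29/2, a = 31.
Markov: P[X ≥ 31] ≤ μ/a = (29/2)/31 = 29/62.
Numerically: ≈ 0.468.
(Since a = 31 > μ = 14.500, the bound 29/62 is < 1 and informative.)

P[X ≥ 31] ≤ 29/62 ≈ 0.468.


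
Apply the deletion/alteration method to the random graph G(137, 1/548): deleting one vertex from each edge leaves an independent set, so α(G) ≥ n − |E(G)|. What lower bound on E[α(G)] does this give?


E[|E(G)|] = C(137, 2)·p = 9316 · (1/548) = 17.
E[α(G)] ≥ n − E[|E(G)|] = 137 − 17 = 120.
Numerically: ≈ 120.00000.
(This is only a lower bound; the true E[α(G)] may be larger.)

E[α(G)] ≥ 120 ≈ 120.00000.


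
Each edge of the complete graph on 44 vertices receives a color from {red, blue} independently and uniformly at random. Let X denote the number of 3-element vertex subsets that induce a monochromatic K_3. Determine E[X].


Let X = Σ_S X_S over the C(44, 3) = 13244 subsets S of size 3, where X_S = 1 if the K_3 on S is monochromatic.
For a fixed S, the K_3 on S has C(3, 2) = 3 edges. P[all 3 edges red] = (1/2)^3, and likewise for blue, so P[monochromatic] = 2·(1/2)^3 = 2^{1 − 3} = 1/4.
Summing: E[X] = C(44, 3) · 2^{1 − 3} = 13244 · 1/4 = 3311.
Numerically: E[X] ≈ 3311.000.

E[X] = C(44,3)·2^(1−C(3,2)) = 3311 ≈ 3311.000.


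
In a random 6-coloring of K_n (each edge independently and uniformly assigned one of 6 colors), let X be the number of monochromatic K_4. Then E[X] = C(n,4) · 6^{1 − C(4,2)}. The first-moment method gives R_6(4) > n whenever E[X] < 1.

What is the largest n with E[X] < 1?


We need C(n, 4) · 6^{1 − 6} < 1, i.e. C(n, 4) < 6^{6 − 1} = 7776.
Check values of n near the boundary:
  n = 19: C(19, 4) = 3876; 3876 < 7776? YES
  n = 20: C(20, 4) = 4845; 4845 < 7776? YES
  n = 21: C(21, 4) = 5985; 5985 < 7776? YES
  n = 22: C(22, 4) = 7315; 7315 < 7776? YES
  n = 23: C(23, 4) = 8855; 8855 < 7776? NO
  n = 24: C(24, 4) = 10626; 10626 < 7776? NO
The largest n with C(n, 4) < 7776 is n = 22 (where E[X] = 7315/7776 ≈ 0.94072). Hence R_6(4) > 22, i.e. R_6(4) ≥ 23.

Largest n = 22; hence R_6(4) > 22.


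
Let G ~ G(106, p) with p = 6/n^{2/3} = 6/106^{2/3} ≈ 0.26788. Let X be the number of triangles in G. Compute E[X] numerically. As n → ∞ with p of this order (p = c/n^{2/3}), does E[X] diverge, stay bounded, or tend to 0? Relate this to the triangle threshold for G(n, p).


Number of potential triangles: C(106, 3) = 192920.
Each occurs with probability p³ ≈ (0.26788)³ ≈ 1.9223923e-02.
By linearity: E[X] = C(106, 3)·p³ ≈ 192920 · 1.9223923e-02 ≈ 3708.67925.
Since α = 2/3 < 1, p = c/n^{2/3} ≫ 1/n is above the triangle threshold p ~ 1/n. Asymptotically E[X] ~ (c³/6)·n^{3(1−α)} = (6³/6)·n^{1} → ∞; triangles are abundant w.h.p.

E[X] ≈ 3708.67925; in regime p = Θ(1/n^{2/3}) E[X] diverges (above the triangle threshold p ~ 1/n).


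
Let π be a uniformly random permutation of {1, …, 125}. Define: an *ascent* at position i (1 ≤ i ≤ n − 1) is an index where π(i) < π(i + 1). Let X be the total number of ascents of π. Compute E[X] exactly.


Write X = Σ X_I over i = 1, …, 124, with X_I the indicator of one ascent.
There are 124 indicators.
For each fixed i, the pair (π(i), π(i+1)) is a uniformly random ordered pair of distinct values from {1, …, 125}; by symmetry P[π(i) < π(i+1)] = 1/2.
By linearity: E[X] = 124 · (1/2) = (125 − 1) · (1/2) = 62 ≈ 62.000.

E[X] = 62 = 62.000.


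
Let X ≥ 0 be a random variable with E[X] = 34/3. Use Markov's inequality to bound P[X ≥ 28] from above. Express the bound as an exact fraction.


μ = E[X] = 34/3, a = 28.
Markov: P[X ≥ 28] ≤ μ/a = (34/3)/28 = 17/42.
Numerically: ≈ 0.4048.
(Since a = 28 > μ = 11.3333, the bound 17/42 is < 1 and informative.)

P[X ≥ 28] ≤ 17/42 ≈ 0.4048.


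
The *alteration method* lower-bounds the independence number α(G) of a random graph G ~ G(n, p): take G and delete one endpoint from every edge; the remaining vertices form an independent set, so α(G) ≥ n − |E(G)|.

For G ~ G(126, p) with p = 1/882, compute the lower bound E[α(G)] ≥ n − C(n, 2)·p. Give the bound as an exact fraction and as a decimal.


E[|E(G)|] = C(126, 2)·p = 7875 · (1/882) = 125/14.
E[α(G)] ≥ n − E[|E(G)|] = 126 − 125/14 = 1639/14.
Numerically: ≈ 117.0714.
(This is only a lower bound; the true E[α(G)] may be larger.)

E[α(G)] ≥ 1639/14 ≈ 117.0714.


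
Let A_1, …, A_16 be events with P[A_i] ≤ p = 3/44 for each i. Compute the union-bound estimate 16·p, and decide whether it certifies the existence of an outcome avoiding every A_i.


Union bound: P[∪_{i=1}^{16} A_i] ≤ Σ_i P[A_i] ≤ 16·p = 16·(3/44) = 12/11.
Numerically: 12/11 ≈ 1.0909091.
Is 12/11 < 1? NO.
Since the bound 12/11 is ≥ 1, the union bound is uninformative here; it does NOT by itself certify existence.

16·p = 12/11 ≈ 1.0909091; existence NOT certified by the union bound.


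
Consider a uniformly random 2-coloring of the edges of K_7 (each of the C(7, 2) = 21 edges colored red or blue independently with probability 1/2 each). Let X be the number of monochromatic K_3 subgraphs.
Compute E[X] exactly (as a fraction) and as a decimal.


Let X = Σ_S X_S over the C(7, 3) = 35 subsets S of size 3, where X_S = 1 if the K_3 on S is monochromatic.
For a fixed S, the K_3 on S has C(3, 2) = 3 edges. P[all 3 edges red] = (1/2)^3, and likewise for blue, so P[monochromatic] = 2·(1/2)^3 = 2^{1 − 3} = 1/4.
By linearity of expectation: E[X] = C(7, 3) · 2^{1 − 3} = 35 · 1/4 = 35/4.
Numerically: E[X] ≈ 8.7500.

E[X] = C(7,3)·2^(1−C(3,2)) = 35/4 ≈ 8.7500.


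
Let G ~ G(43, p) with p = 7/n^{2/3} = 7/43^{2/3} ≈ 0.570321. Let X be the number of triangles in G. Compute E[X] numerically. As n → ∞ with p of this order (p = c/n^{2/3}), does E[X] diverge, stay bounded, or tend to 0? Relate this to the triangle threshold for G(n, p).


Number of potential triangles: C(43, 3) = 12341.
Each occurs with probability p³ ≈ (0.570321)³ ≈ 1.85505679e-01.
By linearity: E[X] = C(43, 3)·p³ ≈ 12341 · 1.85505679e-01 ≈ 2289.325581.
Since α = 2/3 < 1, p = c/n^{2/3} ≫ 1/n is above the triangle threshold p ~ 1/n. Asymptotically E[X] ~ (c³/6)·n^{3(1−α)} = (7³/6)·n^{1} → ∞; triangles are abundant w.h.p.

E[X] ≈ 2289.325581; in regime p = Θ(1/n^{2/3}) E[X] diverges (above the triangle threshold p ~ 1/n).


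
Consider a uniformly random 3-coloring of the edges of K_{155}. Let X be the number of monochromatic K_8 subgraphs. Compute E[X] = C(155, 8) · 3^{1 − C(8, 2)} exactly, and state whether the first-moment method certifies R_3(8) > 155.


E[X] = C(155, 8) · 3^{1 − 28} = 6876747915675 · 3^{−27} = 6876747915675/7625597484987.
As a reduced fraction: E[X] = 2292249305225/2541865828329 ≈ 0.902.
Is E[X] < 1? YES.
Since E[X] < 1, there exists a 3-coloring of K_{155} with no monochromatic K_8; hence R_3(8) > 155.

E[X] = 2292249305225/2541865828329 ≈ 0.902; E[X] < 1, so R_3(8) > 155.


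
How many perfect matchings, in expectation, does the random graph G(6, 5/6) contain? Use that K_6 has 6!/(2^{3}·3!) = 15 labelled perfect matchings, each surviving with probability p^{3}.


K_6 has 6!/(2^{3}·3!) = 15 labelled perfect matchings.
For each such perfect matching H, let X_H = 1 if all 3 edges of H are present in G. Then P[X_H = 1] = p^{3} = (5/6)^{3} = 125/216.
Summing the indicators: E[X] = Σ_H E[X_H] = 15 · p^{3} = 15 · 125/216 = 625/72.
Numerically: E[X] ≈ 8.68056.

E[X] = 15 · (5/6)^{3} = 625/72 ≈ 8.68056.


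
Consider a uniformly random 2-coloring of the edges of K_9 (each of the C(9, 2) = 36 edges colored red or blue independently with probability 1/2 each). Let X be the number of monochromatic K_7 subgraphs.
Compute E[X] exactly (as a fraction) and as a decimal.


Let X = Σ_S X_S over the C(9, 7) = 36 subsets S of size 7, where X_S = 1 if the K_7 on S is monochromatic.
For a fixed S, the K_7 on S has C(7, 2) = 21 edges. P[all 21 edges red] = (1/2)^21, and likewise for blue, so P[monochromatic] = 2·(1/2)^21 = 2^{1 − 21} = 1/1048576.
Summing: E[X] = C(9, 7) · 2^{1 − 21} = 36 · 1/1048576 = 9/262144.
Numerically: E[X] ≈ 0.000.

E[X] = C(9,7)·2^(1−C(7,2)) = 9/262144 ≈ 0.000.


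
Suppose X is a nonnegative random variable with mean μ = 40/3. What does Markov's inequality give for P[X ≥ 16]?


μ = E[X] = 40/3, a = 16.
Markov: P[X ≥ 16] ≤ μ/a = (40/3)/16 = 5/6.
Numerically: ≈ 0.83333.
(Since a = 16 > μ = 13.33333, the bound 5/6 is < 1 and informative.)

P[X ≥ 16] ≤ 5/6 ≈ 0.83333.


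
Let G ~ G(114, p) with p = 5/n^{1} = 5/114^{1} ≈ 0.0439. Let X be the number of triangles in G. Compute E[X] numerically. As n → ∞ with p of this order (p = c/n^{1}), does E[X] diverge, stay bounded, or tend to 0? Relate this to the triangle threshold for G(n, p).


Number of potential triangles: C(114, 3) = 240464.
Each occurs with probability p³ ≈ (0.0439)³ ≈ 8.43714e-05.
By linearity: E[X] = C(114, 3)·p³ ≈ 240464 · 8.43714e-05 ≈ 20.288.
Here α = 1, so p = 5/n is exactly at the triangle threshold p ~ 1/n. Asymptotically E[X] → c³/6 = 5³/6 = 125/6 ≈ 20.833, a bounded constant. In this regime the triangle count is asymptotically Poisson(c³/6).

E[X] ≈ 20.288; in regime p = Θ(1/n^{1}) E[X] stays bounded (at the triangle threshold p ~ 1/n).


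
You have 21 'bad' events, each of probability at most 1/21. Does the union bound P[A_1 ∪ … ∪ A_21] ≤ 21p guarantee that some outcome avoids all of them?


Union bound: P[∪_{i=1}^{21} A_i] ≤ Σ_i P[A_i] ≤ 21·p = 21·(1/21) = 1.
Numerically: 1 ≈ 1.000.
Is 1 < 1? NO.
Since the bound 1 is ≥ 1, the union bound is uninformative here; it does NOT by itself certify existence.

21·p = 1 ≈ 1.000; existence NOT certified by the union bound.


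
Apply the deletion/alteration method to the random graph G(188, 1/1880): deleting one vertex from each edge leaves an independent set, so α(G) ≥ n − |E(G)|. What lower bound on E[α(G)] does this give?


E[|E(G)|] = C(188, 2)·p = 17578 · (1/1880) = 187/20.
E[α(G)] ≥ n − E[|E(G)|] = 188 − 187/20 = 3573/20.
Numerically: ≈ 178.650000.
(This is only a lower bound; the true E[α(G)] may be larger.)

E[α(G)] ≥ 3573/20 ≈ 178.650000.
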